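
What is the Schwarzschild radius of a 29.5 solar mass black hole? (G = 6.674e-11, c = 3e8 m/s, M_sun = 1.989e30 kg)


M = 29.5 * 1.989e30 kg = 5.86755e+31 kg. rs = 2GM/c^2 = 2 * 6.674e-11 * 5.86755e+31 / (3e8)^2 = 87022.286

87022.286 m


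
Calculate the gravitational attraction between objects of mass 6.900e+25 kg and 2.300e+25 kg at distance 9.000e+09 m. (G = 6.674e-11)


F = G*m1*m2/r^2 = 6.674e-11 * 6.900e+25 * 2.300e+25 / (9.000e+09)^2 = 6.674e-11 * 1.587e+51 / 8.100e+19 = 1.308e+21

1.308e+21 N


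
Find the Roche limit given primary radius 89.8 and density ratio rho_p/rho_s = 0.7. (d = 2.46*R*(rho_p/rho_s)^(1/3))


d_Roche = 2.46 * 89.8 * 0.7^(1/3) = 196.1451

196.1451


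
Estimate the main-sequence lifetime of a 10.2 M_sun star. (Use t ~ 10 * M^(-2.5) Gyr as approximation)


t = 10 * M^(-2.5) = 10 * 10.2^(-2.5) = 0.0301

0.0301 Gyr


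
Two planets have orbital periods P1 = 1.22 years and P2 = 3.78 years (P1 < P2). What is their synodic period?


1/P_syn = |1/P1 - 1/P2| = |1/1.22 - 1/3.78| => P_syn = 1.8014

1.8014 years


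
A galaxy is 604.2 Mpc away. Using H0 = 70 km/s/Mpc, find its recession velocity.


v = H0 * d = 70 * 604.2 = 42294.0

42294.0 km/s


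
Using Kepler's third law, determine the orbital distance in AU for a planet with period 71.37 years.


a = P^(2/3) = 71.37^(2/3) = 17.2059

17.2059 AU


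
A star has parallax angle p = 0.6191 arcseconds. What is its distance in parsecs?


d = 1/p = 1/0.6191 = 1.6152

1.6152 pc


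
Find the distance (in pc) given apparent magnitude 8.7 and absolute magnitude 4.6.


d = 10^((m - M + 5)/5) = 10^((8.7 - 4.6 + 5)/5) = 66.0693

66.0693 pc


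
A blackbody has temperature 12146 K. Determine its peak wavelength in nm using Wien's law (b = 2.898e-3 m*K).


lam_max = b / T = 2.898e-3 / 12146 = 2.386e-07 m = 238.5971 nm

238.5971 nm


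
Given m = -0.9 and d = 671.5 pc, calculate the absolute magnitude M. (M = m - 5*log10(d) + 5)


M = m - 5*log10(d) + 5 = -0.9 - 5*log10(671.5) + 5 = -10.0352

-10.0352


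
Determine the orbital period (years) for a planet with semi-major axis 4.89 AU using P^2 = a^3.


P = a^(3/2) = 4.89^1.5 = 10.8134

10.8134 years


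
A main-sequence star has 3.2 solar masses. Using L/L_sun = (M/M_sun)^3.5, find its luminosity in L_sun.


L/L_sun = (M/M_sun)^3.5 = 3.2^3.5 = 58.6172

58.6172 L_sun


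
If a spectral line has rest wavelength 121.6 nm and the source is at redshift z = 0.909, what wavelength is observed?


lam_obs = lam_emit * (1 + z) = 121.6 * (1 + 0.909) = 232.1344

232.1344 nm


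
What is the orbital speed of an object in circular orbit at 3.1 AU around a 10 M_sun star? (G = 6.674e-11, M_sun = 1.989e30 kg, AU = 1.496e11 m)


v = sqrt(GM/r) = sqrt(6.674e-11 * 1.989e+31 / 4.638e+11) = 53501.2402

53501.2402 m/s


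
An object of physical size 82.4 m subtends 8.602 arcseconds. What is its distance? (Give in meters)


D = size / theta_rad, theta_rad = 8.602 * pi/(180*3600) = 4.170e-05, D = 1.976e+06

1.976e+06 m


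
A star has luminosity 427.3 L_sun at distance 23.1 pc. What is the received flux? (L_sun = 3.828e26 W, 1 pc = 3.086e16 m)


F = L / (4*pi*d^2) = 1.636e+29 / (4*pi*(7.129e+17)^2) = 2.561e-08

2.561e-08 W/m^2


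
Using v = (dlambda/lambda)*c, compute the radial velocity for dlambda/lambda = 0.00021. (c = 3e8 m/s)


v = (dlambda/lambda) * c = 0.00021 * 3e8 = 63000.0

63000.0 m/s


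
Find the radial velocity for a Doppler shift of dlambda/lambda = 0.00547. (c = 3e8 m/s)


v = (dlambda/lambda) * c = 0.00547 * 3e8 = 1.641e+06

1.641e+06 m/s


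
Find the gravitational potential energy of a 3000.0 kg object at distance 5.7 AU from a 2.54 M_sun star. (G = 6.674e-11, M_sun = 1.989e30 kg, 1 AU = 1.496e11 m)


M = 2.54 * 1.989e30 kg = 5.05206e+30 kg; r = 5.7 AU * 1.496e11 m/AU = 8.5272e+11 m. U = -GM*m/r = -(6.674e-11 * 5.05206e+30 * 3000.0) / 8.5272e+11 = -1.186e+12

-1.186e+12 J


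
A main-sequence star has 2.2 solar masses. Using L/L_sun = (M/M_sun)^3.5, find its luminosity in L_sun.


L/L_sun = (M/M_sun)^3.5 = 2.2^3.5 = 15.7935

15.7935 L_sun


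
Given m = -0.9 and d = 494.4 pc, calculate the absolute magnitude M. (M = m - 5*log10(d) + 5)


M = m - 5*log10(d) + 5 = -0.9 - 5*log10(494.4) + 5 = -9.3704

-9.3704


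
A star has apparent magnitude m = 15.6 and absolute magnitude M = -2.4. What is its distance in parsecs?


d = 10^((m - M + 5)/5) = 10^((15.6 - -2.4 + 5)/5) = 39810.7171

39810.7171 pc


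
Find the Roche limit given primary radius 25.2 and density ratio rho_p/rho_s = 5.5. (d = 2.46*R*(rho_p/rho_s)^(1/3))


d_Roche = 2.46 * 25.2 * 5.5^(1/3) = 109.4267

109.4267


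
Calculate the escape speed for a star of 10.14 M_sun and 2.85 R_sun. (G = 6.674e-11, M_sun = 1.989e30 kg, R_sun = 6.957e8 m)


M = 10.14 * 1.989e30 kg = 2.016846e+31 kg; R = 2.85 * 6.957e8 m = 1.982745e+09 m. v_esc = sqrt(2GM/R) = sqrt(2 * 6.674e-11 * 2.016846e+31 / 1.982745e+09) = 1.165e+06

1.165e+06 m/s


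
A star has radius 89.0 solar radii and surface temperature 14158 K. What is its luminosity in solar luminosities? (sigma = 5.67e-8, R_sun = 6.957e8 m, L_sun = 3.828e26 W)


R = 89.0 * 6.957e8 m = 6.19173e+10 m. L = 4*pi*R^2*sigma*T^4 = 4*pi*(6.19173e+10)^2 * 5.67e-8 * 14158^4 = 1.097550659e+32 W. L/L_sun = 1.097550659e+32 / 3.828e26 = 286716.4731

286716.4731 L_sun


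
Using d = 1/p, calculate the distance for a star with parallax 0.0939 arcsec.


d = 1/p = 1/0.0939 = 10.6496

10.6496 pc


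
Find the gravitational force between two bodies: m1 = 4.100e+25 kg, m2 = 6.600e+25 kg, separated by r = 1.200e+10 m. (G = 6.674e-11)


F = G*m1*m2/r^2 = 6.674e-11 * 4.100e+25 * 6.600e+25 / (1.200e+10)^2 = 6.674e-11 * 2.706e+51 / 1.440e+20 = 1.254e+21

1.254e+21 N


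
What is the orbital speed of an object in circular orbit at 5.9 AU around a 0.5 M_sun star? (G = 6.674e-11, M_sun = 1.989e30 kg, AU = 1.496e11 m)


v = sqrt(GM/r) = sqrt(6.674e-11 * 9.945e+29 / 8.826e+11) = 8671.689

8671.689 m/s


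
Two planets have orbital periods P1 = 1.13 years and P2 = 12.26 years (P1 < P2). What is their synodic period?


1/P_syn = |1/P1 - 1/P2| = |1/1.13 - 1/12.26| => P_syn = 1.2447

1.2447 years


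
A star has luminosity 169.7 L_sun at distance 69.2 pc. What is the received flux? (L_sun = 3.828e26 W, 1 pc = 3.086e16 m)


F = L / (4*pi*d^2) = 6.496e+28 / (4*pi*(2.136e+18)^2) = 1.134e-09

1.134e-09 W/m^2


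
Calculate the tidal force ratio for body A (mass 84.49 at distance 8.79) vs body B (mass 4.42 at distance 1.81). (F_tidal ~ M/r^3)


Ratio = (M1/r1^3) / (M2/r2^3) = (84.49/8.79^3) / (4.42/1.81^3) = 0.1669

0.1669


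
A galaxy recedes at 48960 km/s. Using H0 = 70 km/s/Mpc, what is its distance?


d = v / H0 = 48960 / 70 = 699.4286

699.4286 Mpc


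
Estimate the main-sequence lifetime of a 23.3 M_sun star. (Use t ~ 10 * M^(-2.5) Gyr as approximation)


t = 10 * M^(-2.5) = 10 * 23.3^(-2.5) = 0.0038

0.0038 Gyr


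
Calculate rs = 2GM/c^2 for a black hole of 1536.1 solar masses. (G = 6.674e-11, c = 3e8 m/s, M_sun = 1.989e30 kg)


M = 1536.1 * 1.989e30 kg = 3.0553029e+33 kg. rs = 2GM/c^2 = 2 * 6.674e-11 * 3.0553029e+33 / (3e8)^2 = 4.531e+06

4.531e+06 m


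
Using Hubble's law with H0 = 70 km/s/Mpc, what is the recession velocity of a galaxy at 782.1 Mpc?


v = H0 * d = 70 * 782.1 = 54747.0

54747.0 km/s


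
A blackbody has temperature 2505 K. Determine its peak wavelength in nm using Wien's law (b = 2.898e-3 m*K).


lam_max = b / T = 2.898e-3 / 2505 = 1.157e-06 m = 1156.8862 nm

1156.8862 nm


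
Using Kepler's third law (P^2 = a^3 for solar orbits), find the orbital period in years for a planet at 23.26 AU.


P = a^(3/2) = 23.26^1.5 = 112.1798

112.1798 years


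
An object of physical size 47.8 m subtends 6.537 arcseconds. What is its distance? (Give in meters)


D = size / theta_rad, theta_rad = 6.537 * pi/(180*3600) = 3.169e-05, D = 1.508e+06

1.508e+06 m


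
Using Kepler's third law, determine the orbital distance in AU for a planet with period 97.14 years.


a = P^(2/3) = 97.14^(2/3) = 21.1316

21.1316 AU


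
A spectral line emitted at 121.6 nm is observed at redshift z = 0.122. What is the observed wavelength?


lam_obs = lam_emit * (1 + z) = 121.6 * (1 + 0.122) = 136.4352

136.4352 nm


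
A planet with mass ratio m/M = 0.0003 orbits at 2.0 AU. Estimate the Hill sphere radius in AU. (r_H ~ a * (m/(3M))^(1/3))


r_H = a * (m/3M)^(1/3) = 2.0 * (0.0003/3)^(1/3) = 0.0928

0.0928 AU


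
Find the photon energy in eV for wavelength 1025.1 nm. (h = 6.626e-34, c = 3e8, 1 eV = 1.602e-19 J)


E = hc/lambda = 6.626e-34 * 3e8 / 1.025e-06 = 1.939e-19 J = 1.2104 eV

1.2104 eV


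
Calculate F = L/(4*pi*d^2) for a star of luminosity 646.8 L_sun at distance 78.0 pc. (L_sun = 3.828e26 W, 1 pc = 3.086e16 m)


F = L / (4*pi*d^2) = 2.476e+29 / (4*pi*(2.407e+18)^2) = 3.401e-09

3.401e-09 W/m^2


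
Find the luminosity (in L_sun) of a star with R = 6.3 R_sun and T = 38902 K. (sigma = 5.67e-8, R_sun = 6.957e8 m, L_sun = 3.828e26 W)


R = 6.3 * 6.957e8 m = 4.38291e+09 m. L = 4*pi*R^2*sigma*T^4 = 4*pi*(4.38291e+09)^2 * 5.67e-8 * 38902^4 = 3.134770467e+31 W. L/L_sun = 3.134770467e+31 / 3.828e26 = 81890.5556

81890.5556 L_sun


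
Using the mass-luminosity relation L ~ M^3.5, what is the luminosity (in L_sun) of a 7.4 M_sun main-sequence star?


L/L_sun = (M/M_sun)^3.5 = 7.4^3.5 = 1102.3285

1102.3285 L_sun


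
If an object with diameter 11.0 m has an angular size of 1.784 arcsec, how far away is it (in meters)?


D = size / theta_rad, theta_rad = 1.784 * pi/(180*3600) = 8.649e-06, D = 1.272e+06

1.272e+06 m


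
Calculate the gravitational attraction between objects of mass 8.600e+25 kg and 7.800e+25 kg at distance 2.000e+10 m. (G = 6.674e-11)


F = G*m1*m2/r^2 = 6.674e-11 * 8.600e+25 * 7.800e+25 / (2.000e+10)^2 = 6.674e-11 * 6.708e+51 / 4.000e+20 = 1.119e+21

1.119e+21 N


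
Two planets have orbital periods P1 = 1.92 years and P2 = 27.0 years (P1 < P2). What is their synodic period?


1/P_syn = |1/P1 - 1/P2| = |1/1.92 - 1/27.0| => P_syn = 2.067

2.067 years


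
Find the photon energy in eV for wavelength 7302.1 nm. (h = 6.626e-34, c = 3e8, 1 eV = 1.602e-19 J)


E = hc/lambda = 6.626e-34 * 3e8 / 7.302e-06 = 2.722e-20 J = 0.1699 eV

0.1699 eV


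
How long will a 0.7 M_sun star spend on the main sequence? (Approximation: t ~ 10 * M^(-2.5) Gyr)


t = 10 * M^(-2.5) = 10 * 0.7^(-2.5) = 24.3924

24.3924 Gyr


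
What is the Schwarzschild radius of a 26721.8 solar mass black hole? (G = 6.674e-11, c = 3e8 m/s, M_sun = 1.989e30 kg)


M = 26721.8 * 1.989e30 kg = 5.31496602e+34 kg. rs = 2GM/c^2 = 2 * 6.674e-11 * 5.31496602e+34 / (3e8)^2 = 7.883e+07

7.883e+07 m


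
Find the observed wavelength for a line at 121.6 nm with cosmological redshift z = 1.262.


lam_obs = lam_emit * (1 + z) = 121.6 * (1 + 1.262) = 275.0592

275.0592 nm


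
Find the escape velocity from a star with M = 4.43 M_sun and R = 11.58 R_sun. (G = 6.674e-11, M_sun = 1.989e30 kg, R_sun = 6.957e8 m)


M = 4.43 * 1.989e30 kg = 8.81127e+30 kg; R = 11.58 * 6.957e8 m = 8.056206e+09 m. v_esc = sqrt(2GM/R) = sqrt(2 * 6.674e-11 * 8.81127e+30 / 8.056206e+09) = 382086.8334

382086.8334 m/s


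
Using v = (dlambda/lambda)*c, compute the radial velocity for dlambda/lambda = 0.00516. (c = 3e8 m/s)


v = (dlambda/lambda) * c = 0.00516 * 3e8 = 1.548e+06

1.548e+06 m/s


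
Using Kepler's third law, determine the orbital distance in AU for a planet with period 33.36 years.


a = P^(2/3) = 33.36^(2/3) = 10.363

10.363 AU


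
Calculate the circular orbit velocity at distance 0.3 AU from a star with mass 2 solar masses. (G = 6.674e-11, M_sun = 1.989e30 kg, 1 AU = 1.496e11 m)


v = sqrt(GM/r) = sqrt(6.674e-11 * 3.978e+30 / 4.488e+10) = 76912.8787

76912.8787 m/s


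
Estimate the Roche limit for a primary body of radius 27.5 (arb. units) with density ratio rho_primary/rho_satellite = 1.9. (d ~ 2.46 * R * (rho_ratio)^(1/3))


d_Roche = 2.46 * 27.5 * 1.9^(1/3) = 83.7887

83.7887


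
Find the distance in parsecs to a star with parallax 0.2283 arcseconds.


d = 1/p = 1/0.2283 = 4.3802

4.3802 pc


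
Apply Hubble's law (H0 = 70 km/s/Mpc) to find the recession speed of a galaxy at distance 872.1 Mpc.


v = H0 * d = 70 * 872.1 = 61047.0

61047.0 km/s


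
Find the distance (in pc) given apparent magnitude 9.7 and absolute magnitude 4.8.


d = 10^((m - M + 5)/5) = 10^((9.7 - 4.8 + 5)/5) = 95.4993

95.4993 pc


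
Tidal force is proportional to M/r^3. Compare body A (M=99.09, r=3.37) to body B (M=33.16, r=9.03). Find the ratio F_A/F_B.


Ratio = (M1/r1^3) / (M2/r2^3) = (99.09/3.37^3) / (33.16/9.03^3) = 57.4895

57.4895


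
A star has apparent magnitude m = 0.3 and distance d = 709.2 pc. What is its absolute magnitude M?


M = m - 5*log10(d) + 5 = 0.3 - 5*log10(709.2) + 5 = -8.9538

-8.9538


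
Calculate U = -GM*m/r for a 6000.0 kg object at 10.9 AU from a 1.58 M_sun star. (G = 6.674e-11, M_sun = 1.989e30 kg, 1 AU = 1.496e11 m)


M = 1.58 * 1.989e30 kg = 3.14262e+30 kg; r = 10.9 AU * 1.496e11 m/AU = 1.63064e+12 m. U = -GM*m/r = -(6.674e-11 * 3.14262e+30 * 6000.0) / 1.63064e+12 = -7.717e+11

-7.717e+11 J


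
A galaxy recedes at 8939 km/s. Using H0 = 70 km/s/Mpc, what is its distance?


d = v / H0 = 8939 / 70 = 127.7

127.7 Mpc


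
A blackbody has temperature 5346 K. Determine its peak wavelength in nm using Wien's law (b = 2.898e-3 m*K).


lam_max = b / T = 2.898e-3 / 5346 = 5.421e-07 m = 542.0875 nm

542.0875 nm


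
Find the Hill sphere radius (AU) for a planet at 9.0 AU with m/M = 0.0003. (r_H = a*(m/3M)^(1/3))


r_H = a * (m/3M)^(1/3) = 9.0 * (0.0003/3)^(1/3) = 0.4177

0.4177 AU


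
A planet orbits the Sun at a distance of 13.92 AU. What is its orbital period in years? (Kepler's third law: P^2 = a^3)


P = a^(3/2) = 13.92^1.5 = 51.9348

51.9348 years


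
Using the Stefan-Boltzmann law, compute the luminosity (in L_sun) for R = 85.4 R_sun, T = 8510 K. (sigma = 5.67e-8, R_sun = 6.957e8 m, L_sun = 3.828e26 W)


R = 85.4 * 6.957e8 m = 5.941278e+10 m. L = 4*pi*R^2*sigma*T^4 = 4*pi*(5.941278e+10)^2 * 5.67e-8 * 8510^4 = 1.319079319e+31 W. L/L_sun = 1.319079319e+31 / 3.828e26 = 34458.7074

34458.7074 L_sun


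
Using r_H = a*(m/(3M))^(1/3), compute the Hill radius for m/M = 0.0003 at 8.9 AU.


r_H = a * (m/3M)^(1/3) = 8.9 * (0.0003/3)^(1/3) = 0.4131

0.4131 AU


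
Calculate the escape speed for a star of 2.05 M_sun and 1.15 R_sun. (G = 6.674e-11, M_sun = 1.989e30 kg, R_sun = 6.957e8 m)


M = 2.05 * 1.989e30 kg = 4.07745e+30 kg; R = 1.15 * 6.957e8 m = 8.00055e+08 m. v_esc = sqrt(2GM/R) = sqrt(2 * 6.674e-11 * 4.07745e+30 / 8.00055e+08) = 824788.3144

824788.3144 m/s


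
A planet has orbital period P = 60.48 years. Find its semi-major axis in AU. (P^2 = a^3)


a = P^(2/3) = 60.48^(2/3) = 15.4078

15.4078 AU


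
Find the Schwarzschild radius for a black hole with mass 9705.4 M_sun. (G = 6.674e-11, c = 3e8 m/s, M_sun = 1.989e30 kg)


M = 9705.4 * 1.989e30 kg = 1.93040406e+34 kg. rs = 2GM/c^2 = 2 * 6.674e-11 * 1.93040406e+34 / (3e8)^2 = 2.863e+07

2.863e+07 m


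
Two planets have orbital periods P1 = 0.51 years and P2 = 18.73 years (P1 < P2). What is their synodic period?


1/P_syn = |1/P1 - 1/P2| = |1/0.51 - 1/18.73| => P_syn = 0.5243

0.5243 years


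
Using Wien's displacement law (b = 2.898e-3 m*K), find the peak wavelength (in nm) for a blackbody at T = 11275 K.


lam_max = b / T = 2.898e-3 / 11275 = 2.570e-07 m = 257.0288 nm

257.0288 nm


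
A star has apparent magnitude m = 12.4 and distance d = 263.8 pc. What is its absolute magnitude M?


M = m - 5*log10(d) + 5 = 12.4 - 5*log10(263.8) + 5 = 5.2936

5.2936


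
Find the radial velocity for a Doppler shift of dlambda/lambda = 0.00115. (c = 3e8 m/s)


v = (dlambda/lambda) * c = 0.00115 * 3e8 = 345000.0

345000.0 m/s


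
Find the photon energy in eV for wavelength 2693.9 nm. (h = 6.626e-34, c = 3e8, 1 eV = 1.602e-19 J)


E = hc/lambda = 6.626e-34 * 3e8 / 2.694e-06 = 7.379e-20 J = 0.4606 eV

0.4606 eV


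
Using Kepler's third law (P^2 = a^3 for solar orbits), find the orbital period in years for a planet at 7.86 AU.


P = a^(3/2) = 7.86^1.5 = 22.0361

22.0361 years


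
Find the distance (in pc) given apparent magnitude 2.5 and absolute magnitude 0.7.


d = 10^((m - M + 5)/5) = 10^((2.5 - 0.7 + 5)/5) = 22.9087

22.9087 pc


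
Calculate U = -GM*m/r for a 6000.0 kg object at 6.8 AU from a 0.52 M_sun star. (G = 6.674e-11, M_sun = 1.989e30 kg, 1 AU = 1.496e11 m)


M = 0.52 * 1.989e30 kg = 1.03428e+30 kg; r = 6.8 AU * 1.496e11 m/AU = 1.01728e+12 m. U = -GM*m/r = -(6.674e-11 * 1.03428e+30 * 6000.0) / 1.01728e+12 = -4.071e+11

-4.071e+11 J


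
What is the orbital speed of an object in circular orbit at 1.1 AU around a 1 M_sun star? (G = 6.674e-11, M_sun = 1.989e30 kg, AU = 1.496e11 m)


v = sqrt(GM/r) = sqrt(6.674e-11 * 1.989e+30 / 1.646e+11) = 28401.9627

28401.9627 m/s


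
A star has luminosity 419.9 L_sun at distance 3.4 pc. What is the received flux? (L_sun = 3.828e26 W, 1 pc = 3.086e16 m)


F = L / (4*pi*d^2) = 1.607e+29 / (4*pi*(1.049e+17)^2) = 1.162e-06

1.162e-06 W/m^2


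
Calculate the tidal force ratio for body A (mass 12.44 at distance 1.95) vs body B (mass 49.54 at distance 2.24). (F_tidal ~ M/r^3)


Ratio = (M1/r1^3) / (M2/r2^3) = (12.44/1.95^3) / (49.54/2.24^3) = 0.3806

0.3806


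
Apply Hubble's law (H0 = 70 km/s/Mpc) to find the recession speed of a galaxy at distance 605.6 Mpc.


v = H0 * d = 70 * 605.6 = 42392.0

42392.0 km/s


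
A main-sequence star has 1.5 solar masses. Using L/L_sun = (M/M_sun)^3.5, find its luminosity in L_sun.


L/L_sun = (M/M_sun)^3.5 = 1.5^3.5 = 4.1335

4.1335 L_sun


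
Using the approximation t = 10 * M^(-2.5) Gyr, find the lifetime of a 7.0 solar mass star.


t = 10 * M^(-2.5) = 10 * 7.0^(-2.5) = 0.0771

0.0771 Gyr


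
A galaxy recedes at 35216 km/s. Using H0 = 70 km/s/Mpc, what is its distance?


d = v / H0 = 35216 / 70 = 503.0857

503.0857 Mpc


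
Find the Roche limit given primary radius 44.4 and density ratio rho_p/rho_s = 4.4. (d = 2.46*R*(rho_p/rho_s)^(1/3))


d_Roche = 2.46 * 44.4 * 4.4^(1/3) = 178.9791

178.9791


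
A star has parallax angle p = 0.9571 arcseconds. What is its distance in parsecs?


d = 1/p = 1/0.9571 = 1.0448

1.0448 pc


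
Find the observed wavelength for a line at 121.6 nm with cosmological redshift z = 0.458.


lam_obs = lam_emit * (1 + z) = 121.6 * (1 + 0.458) = 177.2928

177.2928 nm


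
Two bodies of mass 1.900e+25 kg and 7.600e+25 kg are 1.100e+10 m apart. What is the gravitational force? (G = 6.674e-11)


F = G*m1*m2/r^2 = 6.674e-11 * 1.900e+25 * 7.600e+25 / (1.100e+10)^2 = 6.674e-11 * 1.444e+51 / 1.210e+20 = 7.965e+20

7.965e+20 N


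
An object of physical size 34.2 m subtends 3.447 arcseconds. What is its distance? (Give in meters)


D = size / theta_rad, theta_rad = 3.447 * pi/(180*3600) = 1.671e-05, D = 2.046e+06

2.046e+06 m


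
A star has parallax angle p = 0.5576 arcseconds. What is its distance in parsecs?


d = 1/p = 1/0.5576 = 1.7934

1.7934 pc


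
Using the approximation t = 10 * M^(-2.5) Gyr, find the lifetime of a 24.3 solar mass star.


t = 10 * M^(-2.5) = 10 * 24.3^(-2.5) = 0.0034

0.0034 Gyr


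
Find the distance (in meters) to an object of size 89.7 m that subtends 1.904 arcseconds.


D = size / theta_rad, theta_rad = 1.904 * pi/(180*3600) = 9.231e-06, D = 9.717e+06

9.717e+06 m


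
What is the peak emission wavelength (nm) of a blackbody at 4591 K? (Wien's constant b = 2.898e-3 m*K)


lam_max = b / T = 2.898e-3 / 4591 = 6.312e-07 m = 631.235 nm

631.235 nm


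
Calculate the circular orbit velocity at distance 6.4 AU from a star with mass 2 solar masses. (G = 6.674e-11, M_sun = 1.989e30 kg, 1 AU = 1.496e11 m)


v = sqrt(GM/r) = sqrt(6.674e-11 * 3.978e+30 / 9.574e+11) = 16652.1267

16652.1267 m/s


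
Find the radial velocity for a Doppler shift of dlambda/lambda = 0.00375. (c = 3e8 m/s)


v = (dlambda/lambda) * c = 0.00375 * 3e8 = 1.125e+06

1.125e+06 m/s


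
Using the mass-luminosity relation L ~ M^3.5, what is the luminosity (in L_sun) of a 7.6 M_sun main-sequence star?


L/L_sun = (M/M_sun)^3.5 = 7.6^3.5 = 1210.1733

1210.1733 L_sun


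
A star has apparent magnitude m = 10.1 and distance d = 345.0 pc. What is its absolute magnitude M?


M = m - 5*log10(d) + 5 = 10.1 - 5*log10(345.0) + 5 = 2.4109

2.4109


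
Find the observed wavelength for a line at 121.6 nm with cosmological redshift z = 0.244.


lam_obs = lam_emit * (1 + z) = 121.6 * (1 + 0.244) = 151.2704

151.2704 nm


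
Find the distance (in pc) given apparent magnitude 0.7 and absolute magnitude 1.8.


d = 10^((m - M + 5)/5) = 10^((0.7 - 1.8 + 5)/5) = 6.0256

6.0256 pc


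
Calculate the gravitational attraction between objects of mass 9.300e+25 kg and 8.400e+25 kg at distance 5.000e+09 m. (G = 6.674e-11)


F = G*m1*m2/r^2 = 6.674e-11 * 9.300e+25 * 8.400e+25 / (5.000e+09)^2 = 6.674e-11 * 7.812e+51 / 2.500e+19 = 2.085e+22

2.085e+22 N


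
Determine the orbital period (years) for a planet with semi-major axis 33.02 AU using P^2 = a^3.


P = a^(3/2) = 33.02^1.5 = 189.7429

189.7429 years


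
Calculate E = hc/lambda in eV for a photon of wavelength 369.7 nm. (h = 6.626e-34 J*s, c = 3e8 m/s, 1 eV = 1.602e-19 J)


E = hc/lambda = 6.626e-34 * 3e8 / 3.697e-07 = 5.377e-19 J = 3.3563 eV

3.3563 eV


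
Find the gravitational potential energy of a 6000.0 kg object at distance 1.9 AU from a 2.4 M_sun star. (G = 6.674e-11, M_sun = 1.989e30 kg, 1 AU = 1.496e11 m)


M = 2.4 * 1.989e30 kg = 4.7736e+30 kg; r = 1.9 AU * 1.496e11 m/AU = 2.8424e+11 m. U = -GM*m/r = -(6.674e-11 * 4.7736e+30 * 6000.0) / 2.8424e+11 = -6.725e+12

-6.725e+12 J


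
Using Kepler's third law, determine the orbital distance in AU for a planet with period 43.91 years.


a = P^(2/3) = 43.91^(2/3) = 12.4464

12.4464 AU


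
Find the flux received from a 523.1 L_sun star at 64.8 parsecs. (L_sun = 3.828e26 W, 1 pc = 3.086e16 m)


F = L / (4*pi*d^2) = 2.002e+29 / (4*pi*(2.000e+18)^2) = 3.985e-09

3.985e-09 W/m^2


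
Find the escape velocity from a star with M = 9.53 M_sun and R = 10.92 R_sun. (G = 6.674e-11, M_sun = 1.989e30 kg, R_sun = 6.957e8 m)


M = 9.53 * 1.989e30 kg = 1.895517e+31 kg; R = 10.92 * 6.957e8 m = 7.597044e+09 m. v_esc = sqrt(2GM/R) = sqrt(2 * 6.674e-11 * 1.895517e+31 / 7.597044e+09) = 577098.0675

577098.0675 m/s


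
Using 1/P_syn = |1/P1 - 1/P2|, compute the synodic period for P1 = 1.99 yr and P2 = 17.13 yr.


1/P_syn = |1/P1 - 1/P2| = |1/1.99 - 1/17.13| => P_syn = 2.2516

2.2516 years


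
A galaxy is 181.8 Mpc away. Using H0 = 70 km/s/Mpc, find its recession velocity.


v = H0 * d = 70 * 181.8 = 12726.0

12726.0 km/s


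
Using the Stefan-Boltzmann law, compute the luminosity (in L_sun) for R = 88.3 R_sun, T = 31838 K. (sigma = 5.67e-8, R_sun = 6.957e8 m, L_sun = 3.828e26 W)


R = 88.3 * 6.957e8 m = 6.143031e+10 m. L = 4*pi*R^2*sigma*T^4 = 4*pi*(6.143031e+10)^2 * 5.67e-8 * 31838^4 = 2.762749127e+33 W. L/L_sun = 2.762749127e+33 / 3.828e26 = 7.217e+06

7.217e+06 L_sun


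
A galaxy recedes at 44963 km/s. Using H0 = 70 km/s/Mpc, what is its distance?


d = v / H0 = 44963 / 70 = 642.3286

642.3286 Mpc


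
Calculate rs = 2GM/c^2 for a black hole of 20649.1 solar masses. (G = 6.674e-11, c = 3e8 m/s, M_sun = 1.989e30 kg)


M = 20649.1 * 1.989e30 kg = 4.10710599e+34 kg. rs = 2GM/c^2 = 2 * 6.674e-11 * 4.10710599e+34 / (3e8)^2 = 6.091e+07

6.091e+07 m


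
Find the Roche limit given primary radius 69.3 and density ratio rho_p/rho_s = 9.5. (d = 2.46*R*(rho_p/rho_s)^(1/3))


d_Roche = 2.46 * 69.3 * 9.5^(1/3) = 361.0574

361.0574


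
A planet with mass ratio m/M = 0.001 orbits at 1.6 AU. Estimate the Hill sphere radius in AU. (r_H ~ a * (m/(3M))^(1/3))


r_H = a * (m/3M)^(1/3) = 1.6 * (0.001/3)^(1/3) = 0.1109

0.1109 AU


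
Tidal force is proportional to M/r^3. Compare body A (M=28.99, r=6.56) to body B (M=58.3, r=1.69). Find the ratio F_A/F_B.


Ratio = (M1/r1^3) / (M2/r2^3) = (28.99/6.56^3) / (58.3/1.69^3) = 0.0085

0.0085


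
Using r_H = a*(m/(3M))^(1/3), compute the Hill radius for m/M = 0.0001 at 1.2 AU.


r_H = a * (m/3M)^(1/3) = 1.2 * (0.0001/3)^(1/3) = 0.0386

0.0386 AU


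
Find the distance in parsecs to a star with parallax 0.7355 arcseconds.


d = 1/p = 1/0.7355 = 1.3596

1.3596 pc


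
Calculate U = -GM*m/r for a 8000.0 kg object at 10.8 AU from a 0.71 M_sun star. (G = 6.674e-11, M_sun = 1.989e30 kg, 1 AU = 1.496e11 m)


M = 0.71 * 1.989e30 kg = 1.41219e+30 kg; r = 10.8 AU * 1.496e11 m/AU = 1.61568e+12 m. U = -GM*m/r = -(6.674e-11 * 1.41219e+30 * 8000.0) / 1.61568e+12 = -4.667e+11

-4.667e+11 J


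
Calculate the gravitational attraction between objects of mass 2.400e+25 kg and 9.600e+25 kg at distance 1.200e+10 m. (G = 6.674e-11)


F = G*m1*m2/r^2 = 6.674e-11 * 2.400e+25 * 9.600e+25 / (1.200e+10)^2 = 6.674e-11 * 2.304e+51 / 1.440e+20 = 1.068e+21

1.068e+21 N


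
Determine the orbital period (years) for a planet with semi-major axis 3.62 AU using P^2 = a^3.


P = a^(3/2) = 3.62^1.5 = 6.8875

6.8875 years


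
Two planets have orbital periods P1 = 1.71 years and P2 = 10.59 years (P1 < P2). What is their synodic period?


1/P_syn = |1/P1 - 1/P2| = |1/1.71 - 1/10.59| => P_syn = 2.0393

2.0393 years


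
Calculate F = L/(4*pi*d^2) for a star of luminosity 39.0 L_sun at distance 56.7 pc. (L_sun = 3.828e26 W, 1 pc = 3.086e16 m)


F = L / (4*pi*d^2) = 1.493e+28 / (4*pi*(1.750e+18)^2) = 3.880e-10

3.880e-10 W/m^2


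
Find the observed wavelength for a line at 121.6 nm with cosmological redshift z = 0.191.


lam_obs = lam_emit * (1 + z) = 121.6 * (1 + 0.191) = 144.8256

144.8256 nm


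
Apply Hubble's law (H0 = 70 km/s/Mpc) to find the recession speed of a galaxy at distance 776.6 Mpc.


v = H0 * d = 70 * 776.6 = 54362.0

54362.0 km/s


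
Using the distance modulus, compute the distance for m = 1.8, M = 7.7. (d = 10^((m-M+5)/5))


d = 10^((m - M + 5)/5) = 10^((1.8 - 7.7 + 5)/5) = 0.6607

0.6607 pc


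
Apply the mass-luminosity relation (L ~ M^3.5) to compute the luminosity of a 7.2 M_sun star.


L/L_sun = (M/M_sun)^3.5 = 7.2^3.5 = 1001.5295

1001.5295 L_sun


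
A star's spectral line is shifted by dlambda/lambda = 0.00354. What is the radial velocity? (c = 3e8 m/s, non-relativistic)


v = (dlambda/lambda) * c = 0.00354 * 3e8 = 1.062e+06

1.062e+06 m/s


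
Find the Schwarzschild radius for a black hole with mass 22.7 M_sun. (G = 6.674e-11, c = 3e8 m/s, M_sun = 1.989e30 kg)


M = 22.7 * 1.989e30 kg = 4.51503e+31 kg. rs = 2GM/c^2 = 2 * 6.674e-11 * 4.51503e+31 / (3e8)^2 = 66962.9116

66962.9116 m


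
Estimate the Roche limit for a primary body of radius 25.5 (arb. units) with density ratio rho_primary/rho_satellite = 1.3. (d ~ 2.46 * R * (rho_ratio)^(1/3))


d_Roche = 2.46 * 25.5 * 1.3^(1/3) = 68.4631

68.4631


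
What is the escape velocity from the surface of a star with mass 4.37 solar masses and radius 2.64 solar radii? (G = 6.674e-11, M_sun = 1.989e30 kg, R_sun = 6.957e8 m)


M = 4.37 * 1.989e30 kg = 8.69193e+30 kg; R = 2.64 * 6.957e8 m = 1.836648e+09 m. v_esc = sqrt(2GM/R) = sqrt(2 * 6.674e-11 * 8.69193e+30 / 1.836648e+09) = 794791.555

794791.555 m/s


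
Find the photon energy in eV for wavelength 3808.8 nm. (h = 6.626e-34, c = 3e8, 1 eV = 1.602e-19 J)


E = hc/lambda = 6.626e-34 * 3e8 / 3.809e-06 = 5.219e-20 J = 0.3258 eV

0.3258 eV


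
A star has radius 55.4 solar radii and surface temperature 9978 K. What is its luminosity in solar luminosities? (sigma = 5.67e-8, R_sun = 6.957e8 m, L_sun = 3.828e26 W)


R = 55.4 * 6.957e8 m = 3.854178e+10 m. L = 4*pi*R^2*sigma*T^4 = 4*pi*(3.854178e+10)^2 * 5.67e-8 * 9978^4 = 1.049132782e+31 W. L/L_sun = 1.049132782e+31 / 3.828e26 = 27406.8125

27406.8125 L_sun


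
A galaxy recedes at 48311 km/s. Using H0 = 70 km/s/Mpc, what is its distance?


d = v / H0 = 48311 / 70 = 690.1571

690.1571 Mpc


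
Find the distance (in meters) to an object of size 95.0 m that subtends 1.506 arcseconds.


D = size / theta_rad, theta_rad = 1.506 * pi/(180*3600) = 7.301e-06, D = 1.301e+07

1.301e+07 m


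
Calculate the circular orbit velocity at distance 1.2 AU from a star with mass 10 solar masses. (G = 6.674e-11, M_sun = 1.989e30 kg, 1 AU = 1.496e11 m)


v = sqrt(GM/r) = sqrt(6.674e-11 * 1.989e+31 / 1.795e+11) = 85991.2126

85991.2126 m/s


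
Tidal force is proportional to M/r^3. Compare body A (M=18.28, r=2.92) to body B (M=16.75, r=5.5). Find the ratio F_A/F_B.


Ratio = (M1/r1^3) / (M2/r2^3) = (18.28/2.92^3) / (16.75/5.5^3) = 7.2929

7.2929


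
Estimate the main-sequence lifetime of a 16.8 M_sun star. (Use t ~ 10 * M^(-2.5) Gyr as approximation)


t = 10 * M^(-2.5) = 10 * 16.8^(-2.5) = 0.0086

0.0086 Gyr


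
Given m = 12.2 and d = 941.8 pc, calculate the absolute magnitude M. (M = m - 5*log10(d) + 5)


M = m - 5*log10(d) + 5 = 12.2 - 5*log10(941.8) + 5 = 2.3302

2.3302


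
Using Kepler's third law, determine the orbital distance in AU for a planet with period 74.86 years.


a = P^(2/3) = 74.86^(2/3) = 17.7623

17.7623 AU


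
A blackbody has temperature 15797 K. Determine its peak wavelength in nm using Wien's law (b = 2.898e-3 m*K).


lam_max = b / T = 2.898e-3 / 15797 = 1.835e-07 m = 183.4526 nm

183.4526 nm


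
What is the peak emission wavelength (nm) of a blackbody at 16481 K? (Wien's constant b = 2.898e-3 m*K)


lam_max = b / T = 2.898e-3 / 16481 = 1.758e-07 m = 175.8388 nm

175.8388 nm


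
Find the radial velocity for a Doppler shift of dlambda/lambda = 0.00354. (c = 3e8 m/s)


v = (dlambda/lambda) * c = 0.00354 * 3e8 = 1.062e+06

1.062e+06 m/s


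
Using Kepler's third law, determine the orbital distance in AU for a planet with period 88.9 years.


a = P^(2/3) = 88.9^(2/3) = 19.919

19.919 AU


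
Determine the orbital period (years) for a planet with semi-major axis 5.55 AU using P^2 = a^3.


P = a^(3/2) = 5.55^1.5 = 13.0749

13.0749 years


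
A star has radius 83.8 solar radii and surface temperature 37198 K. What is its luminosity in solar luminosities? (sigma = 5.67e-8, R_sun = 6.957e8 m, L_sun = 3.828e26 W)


R = 83.8 * 6.957e8 m = 5.829966e+10 m. L = 4*pi*R^2*sigma*T^4 = 4*pi*(5.829966e+10)^2 * 5.67e-8 * 37198^4 = 4.636639463e+33 W. L/L_sun = 4.636639463e+33 / 3.828e26 = 1.211e+07

1.211e+07 L_sun


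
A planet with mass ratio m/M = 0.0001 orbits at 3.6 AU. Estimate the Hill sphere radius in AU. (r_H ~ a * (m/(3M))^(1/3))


r_H = a * (m/3M)^(1/3) = 3.6 * (0.0001/3)^(1/3) = 0.1159

0.1159 AU


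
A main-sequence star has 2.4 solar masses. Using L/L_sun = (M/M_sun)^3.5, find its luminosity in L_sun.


L/L_sun = (M/M_sun)^3.5 = 2.4^3.5 = 21.416

21.416 L_sun


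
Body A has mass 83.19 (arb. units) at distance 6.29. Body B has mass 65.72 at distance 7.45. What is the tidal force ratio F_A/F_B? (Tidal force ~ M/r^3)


Ratio = (M1/r1^3) / (M2/r2^3) = (83.19/6.29^3) / (65.72/7.45^3) = 2.1032

2.1032


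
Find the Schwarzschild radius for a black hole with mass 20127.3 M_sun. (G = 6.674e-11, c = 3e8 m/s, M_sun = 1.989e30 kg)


M = 20127.3 * 1.989e30 kg = 4.00331997e+34 kg. rs = 2GM/c^2 = 2 * 6.674e-11 * 4.00331997e+34 / (3e8)^2 = 5.937e+07

5.937e+07 m


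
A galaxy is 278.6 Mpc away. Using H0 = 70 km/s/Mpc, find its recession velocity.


v = H0 * d = 70 * 278.6 = 19502.0

19502.0 km/s


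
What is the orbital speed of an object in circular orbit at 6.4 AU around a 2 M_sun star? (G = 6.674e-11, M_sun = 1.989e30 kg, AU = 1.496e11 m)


v = sqrt(GM/r) = sqrt(6.674e-11 * 3.978e+30 / 9.574e+11) = 16652.1267

16652.1267 m/s


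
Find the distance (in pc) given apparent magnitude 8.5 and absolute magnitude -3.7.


d = 10^((m - M + 5)/5) = 10^((8.5 - -3.7 + 5)/5) = 2754.2287

2754.2287 pc


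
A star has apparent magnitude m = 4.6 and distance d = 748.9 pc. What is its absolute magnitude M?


M = m - 5*log10(d) + 5 = 4.6 - 5*log10(748.9) + 5 = -4.7721

-4.7721


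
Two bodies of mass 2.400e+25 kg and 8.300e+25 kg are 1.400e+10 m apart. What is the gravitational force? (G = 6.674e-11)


F = G*m1*m2/r^2 = 6.674e-11 * 2.400e+25 * 8.300e+25 / (1.400e+10)^2 = 6.674e-11 * 1.992e+51 / 1.960e+20 = 6.783e+20

6.783e+20 N


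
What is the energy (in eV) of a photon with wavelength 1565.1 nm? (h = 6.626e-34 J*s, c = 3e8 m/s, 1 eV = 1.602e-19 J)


E = hc/lambda = 6.626e-34 * 3e8 / 1.565e-06 = 1.270e-19 J = 0.7928 eV

0.7928 eV


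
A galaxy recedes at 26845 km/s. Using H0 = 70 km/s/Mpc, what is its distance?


d = v / H0 = 26845 / 70 = 383.5

383.5 Mpc


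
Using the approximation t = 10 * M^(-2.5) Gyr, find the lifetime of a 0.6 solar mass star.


t = 10 * M^(-2.5) = 10 * 0.6^(-2.5) = 35.861

35.861 Gyr


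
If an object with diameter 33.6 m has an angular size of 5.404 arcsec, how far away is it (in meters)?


D = size / theta_rad, theta_rad = 5.404 * pi/(180*3600) = 2.620e-05, D = 1.282e+06

1.282e+06 m


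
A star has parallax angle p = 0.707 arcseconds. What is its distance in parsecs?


d = 1/p = 1/0.707 = 1.4144

1.4144 pc


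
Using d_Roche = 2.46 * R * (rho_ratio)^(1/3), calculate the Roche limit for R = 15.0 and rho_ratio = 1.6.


d_Roche = 2.46 * 15.0 * 1.6^(1/3) = 43.1585

43.1585


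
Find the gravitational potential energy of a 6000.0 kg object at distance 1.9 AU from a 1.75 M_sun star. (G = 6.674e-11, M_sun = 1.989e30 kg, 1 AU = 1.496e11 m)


M = 1.75 * 1.989e30 kg = 3.48075e+30 kg; r = 1.9 AU * 1.496e11 m/AU = 2.8424e+11 m. U = -GM*m/r = -(6.674e-11 * 3.48075e+30 * 6000.0) / 2.8424e+11 = -4.904e+12

-4.904e+12 J


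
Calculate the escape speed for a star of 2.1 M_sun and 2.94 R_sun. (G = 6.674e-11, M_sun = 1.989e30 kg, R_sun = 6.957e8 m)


M = 2.1 * 1.989e30 kg = 4.1769e+30 kg; R = 2.94 * 6.957e8 m = 2.045358e+09 m. v_esc = sqrt(2GM/R) = sqrt(2 * 6.674e-11 * 4.1769e+30 / 2.045358e+09) = 522096.1264

522096.1264 m/s


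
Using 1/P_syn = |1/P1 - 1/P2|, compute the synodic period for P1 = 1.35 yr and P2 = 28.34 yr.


1/P_syn = |1/P1 - 1/P2| = |1/1.35 - 1/28.34| => P_syn = 1.4175

1.4175 years


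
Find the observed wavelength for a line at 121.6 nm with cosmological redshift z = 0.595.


lam_obs = lam_emit * (1 + z) = 121.6 * (1 + 0.595) = 193.952

193.952 nm


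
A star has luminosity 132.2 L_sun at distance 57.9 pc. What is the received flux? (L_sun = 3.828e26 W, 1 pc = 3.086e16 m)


F = L / (4*pi*d^2) = 5.061e+28 / (4*pi*(1.787e+18)^2) = 1.261e-09

1.261e-09 W/m^2


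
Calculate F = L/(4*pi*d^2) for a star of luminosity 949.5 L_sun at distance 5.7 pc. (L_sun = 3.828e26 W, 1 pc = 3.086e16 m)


F = L / (4*pi*d^2) = 3.635e+29 / (4*pi*(1.759e+17)^2) = 9.348e-07

9.348e-07 W/m^2


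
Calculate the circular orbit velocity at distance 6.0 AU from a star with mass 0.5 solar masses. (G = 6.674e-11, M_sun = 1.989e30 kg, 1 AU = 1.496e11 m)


v = sqrt(GM/r) = sqrt(6.674e-11 * 9.945e+29 / 8.976e+11) = 8599.1213

8599.1213 m/s


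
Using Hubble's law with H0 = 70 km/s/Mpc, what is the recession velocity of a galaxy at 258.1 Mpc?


v = H0 * d = 70 * 258.1 = 18067.0

18067.0 km/s


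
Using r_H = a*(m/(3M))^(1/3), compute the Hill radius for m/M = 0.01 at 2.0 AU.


r_H = a * (m/3M)^(1/3) = 2.0 * (0.01/3)^(1/3) = 0.2988

0.2988 AU


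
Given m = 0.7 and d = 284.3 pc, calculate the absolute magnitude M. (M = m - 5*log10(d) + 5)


M = m - 5*log10(d) + 5 = 0.7 - 5*log10(284.3) + 5 = -6.5689

-6.5689


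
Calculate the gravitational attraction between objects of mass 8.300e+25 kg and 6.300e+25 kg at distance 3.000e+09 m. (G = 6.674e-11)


F = G*m1*m2/r^2 = 6.674e-11 * 8.300e+25 * 6.300e+25 / (3.000e+09)^2 = 6.674e-11 * 5.229e+51 / 9.000e+18 = 3.878e+22

3.878e+22 N


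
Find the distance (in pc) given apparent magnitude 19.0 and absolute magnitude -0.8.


d = 10^((m - M + 5)/5) = 10^((19.0 - -0.8 + 5)/5) = 91201.0839

91201.0839 pc


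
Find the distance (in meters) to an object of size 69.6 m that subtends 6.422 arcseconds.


D = size / theta_rad, theta_rad = 6.422 * pi/(180*3600) = 3.113e-05, D = 2.235e+06

2.235e+06 m


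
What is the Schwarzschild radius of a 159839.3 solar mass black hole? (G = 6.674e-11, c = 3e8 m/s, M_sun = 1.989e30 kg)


M = 159839.3 * 1.989e30 kg = 3.179203677e+35 kg. rs = 2GM/c^2 = 2 * 6.674e-11 * 3.179203677e+35 / (3e8)^2 = 4.715e+08

4.715e+08 m


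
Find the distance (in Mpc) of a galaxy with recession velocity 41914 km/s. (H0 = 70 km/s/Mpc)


d = v / H0 = 41914 / 70 = 598.7714

598.7714 Mpc


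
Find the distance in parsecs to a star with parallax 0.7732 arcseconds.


d = 1/p = 1/0.7732 = 1.2933

1.2933 pc


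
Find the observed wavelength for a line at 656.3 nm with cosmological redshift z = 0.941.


lam_obs = lam_emit * (1 + z) = 656.3 * (1 + 0.941) = 1273.8783

1273.8783 nm


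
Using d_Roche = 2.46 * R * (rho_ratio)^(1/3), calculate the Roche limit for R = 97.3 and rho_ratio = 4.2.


d_Roche = 2.46 * 97.3 * 4.2^(1/3) = 386.1871

386.1871


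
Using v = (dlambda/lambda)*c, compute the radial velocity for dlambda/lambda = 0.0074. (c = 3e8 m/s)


v = (dlambda/lambda) * c = 0.0074 * 3e8 = 2.220e+06

2.220e+06 m/s


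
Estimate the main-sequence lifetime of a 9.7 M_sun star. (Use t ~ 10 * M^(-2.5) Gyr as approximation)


t = 10 * M^(-2.5) = 10 * 9.7^(-2.5) = 0.0341

0.0341 Gyr


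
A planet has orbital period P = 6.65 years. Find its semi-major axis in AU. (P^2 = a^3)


a = P^(2/3) = 6.65^(2/3) = 3.5363

3.5363 AU


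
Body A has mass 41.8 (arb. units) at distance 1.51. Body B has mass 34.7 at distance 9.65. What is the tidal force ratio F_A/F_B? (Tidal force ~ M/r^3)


Ratio = (M1/r1^3) / (M2/r2^3) = (41.8/1.51^3) / (34.7/9.65^3) = 314.4111

314.4111


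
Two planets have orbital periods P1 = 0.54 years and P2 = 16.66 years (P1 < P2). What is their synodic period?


1/P_syn = |1/P1 - 1/P2| = |1/0.54 - 1/16.66| => P_syn = 0.5581

0.5581 years


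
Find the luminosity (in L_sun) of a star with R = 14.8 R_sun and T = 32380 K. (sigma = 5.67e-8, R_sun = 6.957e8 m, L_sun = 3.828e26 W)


R = 14.8 * 6.957e8 m = 1.029636e+10 m. L = 4*pi*R^2*sigma*T^4 = 4*pi*(1.029636e+10)^2 * 5.67e-8 * 32380^4 = 8.303625197e+31 W. L/L_sun = 8.303625197e+31 / 3.828e26 = 216918.1086

216918.1086 L_sun


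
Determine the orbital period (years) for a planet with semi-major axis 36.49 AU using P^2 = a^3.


P = a^(3/2) = 36.49^1.5 = 220.425

220.425 years


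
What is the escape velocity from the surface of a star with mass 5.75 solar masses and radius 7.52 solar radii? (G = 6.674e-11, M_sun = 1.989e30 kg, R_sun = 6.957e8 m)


M = 5.75 * 1.989e30 kg = 1.143675e+31 kg; R = 7.52 * 6.957e8 m = 5.231664e+09 m. v_esc = sqrt(2GM/R) = sqrt(2 * 6.674e-11 * 1.143675e+31 / 5.231664e+09) = 540181.2319

540181.2319 m/s


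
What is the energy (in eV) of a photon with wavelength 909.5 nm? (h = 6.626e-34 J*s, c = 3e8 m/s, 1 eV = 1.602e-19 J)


E = hc/lambda = 6.626e-34 * 3e8 / 9.095e-07 = 2.186e-19 J = 1.3643 eV

1.3643 eV


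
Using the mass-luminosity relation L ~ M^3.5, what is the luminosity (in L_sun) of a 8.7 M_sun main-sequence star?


L/L_sun = (M/M_sun)^3.5 = 8.7^3.5 = 1942.3048

1942.3048 L_sun


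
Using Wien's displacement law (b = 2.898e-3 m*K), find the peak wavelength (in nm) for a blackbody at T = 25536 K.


lam_max = b / T = 2.898e-3 / 25536 = 1.135e-07 m = 113.4868 nm

113.4868 nm
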